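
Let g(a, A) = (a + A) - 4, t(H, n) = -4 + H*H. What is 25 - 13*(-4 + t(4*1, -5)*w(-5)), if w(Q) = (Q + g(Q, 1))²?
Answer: -26287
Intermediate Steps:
t(H, n) = -4 + H²
g(a, A) = -4 + A + a (g(a, A) = (A + a) - 4 = -4 + A + a)
w(Q) = (-3 + 2*Q)² (w(Q) = (Q + (-4 + 1 + Q))² = (Q + (-3 + Q))² = (-3 + 2*Q)²)
25 - 13*(-4 + t(4*1, -5)*w(-5)) = 25 - 13*(-4 + (-4 + (4*1)²)*(-3 + 2*(-5))²) = 25 - 13*(-4 + (-4 + 4²)*(-3 - 10)²) = 25 - 13*(-4 + (-4 + 16)*(-13)²) = 25 - 13*(-4 + 12*169) = 25 - 13*(-4 + 2028) = 25 - 13*2024 = 25 - 26312 = -26287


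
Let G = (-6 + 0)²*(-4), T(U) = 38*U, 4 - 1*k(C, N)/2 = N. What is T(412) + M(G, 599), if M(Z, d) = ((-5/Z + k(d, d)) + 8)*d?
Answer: -99697133/144 ≈ -6.9234e+5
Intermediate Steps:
k(C, N) = 8 - 2*N
G = -144 (G = (-6)²*(-4) = 36*(-4) = -144)
M(Z, d) = d*(16 - 5/Z - 2*d) (M(Z, d) = ((-5/Z + (8 - 2*d)) + 8)*d = ((8 - 5/Z - 2*d) + 8)*d = (16 - 5/Z - 2*d)*d = d*(16 - 5/Z - 2*d))
T(412) + M(G, 599) = 38*412 + 599*(-5 - 2*(-144)*(-8 + 599))/(-144) = 15656 + 599*(-1/144)*(-5 - 2*(-144)*591) = 15656 + 599*(-1/144)*(-5 + 170208) = 15656 + 599*(-1/144)*170203 = 15656 - 101951597/144 = -99697133/144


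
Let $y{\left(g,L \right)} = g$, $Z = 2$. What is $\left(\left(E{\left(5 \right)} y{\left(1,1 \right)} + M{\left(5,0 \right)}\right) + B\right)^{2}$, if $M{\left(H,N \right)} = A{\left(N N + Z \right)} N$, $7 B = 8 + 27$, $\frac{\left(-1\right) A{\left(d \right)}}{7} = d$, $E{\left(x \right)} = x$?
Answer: $100$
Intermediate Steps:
$A{\left(d \right)} = - 7 d$
$B = 5$ ($B = \frac{8 + 27}{7} = \frac{1}{7} \cdot 35 = 5$)
$M{\left(H,N \right)} = N \left(-14 - 7 N^{2}\right)$ ($M{\left(H,N \right)} = - 7 \left(N N + 2\right) N = - 7 \left(N^{2} + 2\right) N = - 7 \left(2 + N^{2}\right) N = \left(-14 - 7 N^{2}\right) N = N \left(-14 - 7 N^{2}\right)$)
$\left(\left(E{\left(5 \right)} y{\left(1,1 \right)} + M{\left(5,0 \right)}\right) + B\right)^{2} = \left(\left(5 \cdot 1 + 7 \cdot 0 \left(-2 - 0^{2}\right)\right) + 5\right)^{2} = \left(\left(5 + 7 \cdot 0 \left(-2 - 0\right)\right) + 5\right)^{2} = \left(\left(5 + 7 \cdot 0 \left(-2 + 0\right)\right) + 5\right)^{2} = \left(\left(5 + 7 \cdot 0 \left(-2\right)\right) + 5\right)^{2} = \left(\left(5 + 0\right) + 5\right)^{2} = \left(5 + 5\right)^{2} = 10^{2} = 100$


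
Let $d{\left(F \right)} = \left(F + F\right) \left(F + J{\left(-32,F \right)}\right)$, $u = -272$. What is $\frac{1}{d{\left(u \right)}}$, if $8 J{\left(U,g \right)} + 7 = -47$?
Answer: $\frac{1}{151640} \approx 6.5946 \cdot 10^{-6}$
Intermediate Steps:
$J{\left(U,g \right)} = - \frac{27}{4}$ ($J{\left(U,g \right)} = - \frac{7}{8} + \frac{1}{8} \left(-47\right) = - \frac{7}{8} - \frac{47}{8} = - \frac{27}{4}$)
$d{\left(F \right)} = 2 F \left(- \frac{27}{4} + F\right)$ ($d{\left(F \right)} = \left(F + F\right) \left(F - \frac{27}{4}\right) = 2 F \left(- \frac{27}{4} + F\right)$)
$\frac{1}{d{\left(u \right)}} = \frac{1}{\frac{1}{2} \left(-272\right) \left(-27 + 4 \left(-272\right)\right)} = \frac{1}{\frac{1}{2} \left(-272\right) \left(-27 - 1088\right)} = \frac{1}{\frac{1}{2} \left(-272\right) \left(-1115\right)} = \frac{1}{151640}$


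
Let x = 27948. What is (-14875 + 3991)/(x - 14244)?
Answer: -907/1142 ≈ -0.79422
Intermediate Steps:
(-14875 + 3991)/(x - 14244) = (-14875 + 3991)/(27948 - 14244) = -10884/13704 = -10884*1/13704 = -907/1142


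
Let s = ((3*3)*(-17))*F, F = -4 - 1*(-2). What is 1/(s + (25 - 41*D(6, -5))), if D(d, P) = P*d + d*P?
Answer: 1/2791 ≈ 0.00035829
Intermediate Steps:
D(d, P) = 2*P*d (D(d, P) = P*d + P*d = 2*P*d)
F = -2 (F = -4 + 2 = -2)
s = 306 (s = ((3*3)*(-17))*(-2) = (9*(-17))*(-2) = -153*(-2) = 306)
1/(s + (25 - 41*D(6, -5))) = 1/(306 + (25 - 82*(-5)*6)) = 1/(306 + (25 - 41*(-60))) = 1/(306 + (25 + 2460)) = 1/(306 + 2485) = 1/2791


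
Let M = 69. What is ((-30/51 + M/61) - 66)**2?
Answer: 4607558641/1075369 ≈ 4284.6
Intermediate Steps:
((-30/51 + M/61) - 66)**2 = ((-30/51 + 69/61) - 66)**2 = ((-30*1/51 + 69*(1/61)) - 66)**2 = ((-10/17 + 69/61) - 66)**2 = (563/1037 - 66)**2 = (-67879/1037)**2 = 4607558641/1075369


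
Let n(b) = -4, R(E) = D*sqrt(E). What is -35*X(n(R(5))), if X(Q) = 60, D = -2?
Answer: -2100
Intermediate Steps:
R(E) = -2*sqrt(E)
-35*X(n(R(5))) = -35*60 = -2100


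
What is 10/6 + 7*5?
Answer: 110/3 ≈ 36.667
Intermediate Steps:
10/6 + 7*5 = 10*(⅙) + 35 = 5/3 + 35 = 110/3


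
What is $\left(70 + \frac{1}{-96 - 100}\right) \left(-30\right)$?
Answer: $- \frac{205785}{98} \approx -2099.8$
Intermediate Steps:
$\left(70 + \frac{1}{-96 - 100}\right) \left(-30\right) = \left(70 + \frac{1}{-196}\right) \left(-30\right) = \left(70 - \frac{1}{196}\right) \left(-30\right) = \frac{13719}{196} \left(-30\right) = - \frac{205785}{98}$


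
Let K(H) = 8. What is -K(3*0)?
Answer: -8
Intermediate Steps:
-K(3*0) = -1*8 = -8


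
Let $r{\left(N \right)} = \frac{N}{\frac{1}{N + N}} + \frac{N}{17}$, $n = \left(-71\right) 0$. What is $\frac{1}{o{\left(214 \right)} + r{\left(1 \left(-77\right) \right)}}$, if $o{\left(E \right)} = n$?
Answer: $\frac{17}{201509} \approx 8.4364 \cdot 10^{-5}$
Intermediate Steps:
$n = 0$
$r{\left(N \right)} = 2 N^{2} + \frac{N}{17}$ ($r{\left(N \right)} = \frac{N}{\frac{1}{2 N}} + N \frac{1}{17} = \frac{N}{\frac{1}{2} \frac{1}{N}} + \frac{N}{17} = N 2 N + \frac{N}{17} = 2 N^{2} + \frac{N}{17}$)
$o{\left(E \right)} = 0$
$\frac{1}{o{\left(214 \right)} + r{\left(1 \left(-77\right) \right)}} = \frac{1}{0 + \frac{1 \left(-77\right) \left(1 + 34 \cdot 1 \left(-77\right)\right)}{17}} = \frac{1}{0 + \frac{1}{17} \left(-77\right) \left(1 + 34 \left(-77\right)\right)} = \frac{1}{0 + \frac{1}{17} \left(-77\right) \left(1 - 2618\right)} = \frac{1}{0 + \frac{1}{17} \left(-77\right) \left(-2617\right)} = \frac{1}{0 + \frac{201509}{17}} = \frac{1}{\frac{201509}{17}} = \frac{17}{201509}$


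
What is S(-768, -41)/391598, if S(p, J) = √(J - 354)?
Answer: I*√395/391598 ≈ 5.0753e-5*I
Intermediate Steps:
S(p, J) = √(-354 + J)
S(-768, -41)/391598 = √(-354 - 41)/391598 = √(-395)*(1/391598) = (I*√395)*(1/391598) = I*√395/391598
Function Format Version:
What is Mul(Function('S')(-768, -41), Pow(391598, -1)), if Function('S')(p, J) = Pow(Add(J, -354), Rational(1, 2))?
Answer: Mul(Rational(1, 391598), I, Pow(395, Rational(1, 2))) ≈ Mul(5.0753e-5, I)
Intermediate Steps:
Function('S')(p, J) = Pow(Add(-354, J), Rational(1, 2))
Mul(Function('S')(-768, -41), Pow(391598, -1)) = Mul(Pow(Add(-354, -41), Rational(1, 2)), Pow(391598, -1)) = Mul(Pow(-395, Rational(1, 2)), Rational(1, 391598)) = Mul(Mul(I, Pow(395, Rational(1, 2))), Rational(1, 391598)) = Mul(Rational(1, 391598), I, Pow(395, Rational(1, 2)))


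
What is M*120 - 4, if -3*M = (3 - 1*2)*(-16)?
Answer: 636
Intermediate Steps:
M = 16/3 (M = -(3 - 1*2)*(-16)/3 = -(3 - 2)*(-16)/3 = -(-16)/3 = -⅓*(-16) = 16/3 ≈ 5.3333)
M*120 - 4 = (16/3)*120 - 4 = 640 - 4 = 636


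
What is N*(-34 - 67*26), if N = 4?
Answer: -7104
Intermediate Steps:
N*(-34 - 67*26) = 4*(-34 - 67*26) = 4*(-34 - 1742) = 4*(-1776) = -7104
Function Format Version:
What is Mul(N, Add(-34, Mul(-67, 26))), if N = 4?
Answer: -7104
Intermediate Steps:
Mul(N, Add(-34, Mul(-67, 26))) = Mul(4, Add(-34, Mul(-67, 26))) = Mul(4, Add(-34, -1742)) = Mul(4, -1776) = -7104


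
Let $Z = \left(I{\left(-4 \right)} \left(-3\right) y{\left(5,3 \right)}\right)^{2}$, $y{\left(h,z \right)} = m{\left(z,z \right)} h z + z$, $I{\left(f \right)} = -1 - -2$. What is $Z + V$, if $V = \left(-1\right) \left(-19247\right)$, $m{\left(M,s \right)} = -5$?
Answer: $65903$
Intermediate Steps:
$I{\left(f \right)} = 1$ ($I{\left(f \right)} = -1 + 2 = 1$)
$y{\left(h,z \right)} = z - 5 h z$ ($y{\left(h,z \right)} = - 5 h z + z = z - 5 h z$)
$Z = 46656$ ($Z = \left(1 \left(-3\right) 3 \left(1 - 25\right)\right)^{2} = \left(- 3 \cdot 3 \left(1 - 25\right)\right)^{2} = \left(- 3 \cdot 3 \left(-24\right)\right)^{2} = \left(\left(-3\right) \left(-72\right)\right)^{2} = 216^{2} = 46656$)
$V = 19247$
$Z + V = 46656 + 19247 = 65903$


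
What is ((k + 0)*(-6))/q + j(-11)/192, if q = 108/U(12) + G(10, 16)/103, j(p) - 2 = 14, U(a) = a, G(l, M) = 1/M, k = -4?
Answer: 489457/177996 ≈ 2.7498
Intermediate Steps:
j(p) = 16 (j(p) = 2 + 14 = 16)
q = 14833/1648 (q = 108/12 + 1/(16*103) = 108*(1/12) + (1/16)*(1/103) = 9 + 1/1648 = 14833/1648 ≈ 9.0006)
((k + 0)*(-6))/q + j(-11)/192 = ((-4 + 0)*(-6))/(14833/1648) + 16/192 = -4*(-6)*(1648/14833) + 16*(1/192) = 24*(1648/14833) + 1/12 = 39552/14833 + 1/12 = 489457/177996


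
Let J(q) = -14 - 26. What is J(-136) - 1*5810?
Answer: -5850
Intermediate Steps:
J(q) = -40
J(-136) - 1*5810 = -40 - 1*5810 = -40 - 5810 = -5850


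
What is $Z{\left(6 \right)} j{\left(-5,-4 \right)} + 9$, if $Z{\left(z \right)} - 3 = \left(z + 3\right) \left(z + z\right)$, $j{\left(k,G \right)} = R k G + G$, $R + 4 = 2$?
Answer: $-4875$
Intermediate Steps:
$R = -2$ ($R = -4 + 2 = -2$)
$j{\left(k,G \right)} = G - 2 G k$ ($j{\left(k,G \right)} = - 2 k G + G = - 2 G k + G = G - 2 G k$)
$Z{\left(z \right)} = 3 + 2 z \left(3 + z\right)$ ($Z{\left(z \right)} = 3 + \left(z + 3\right) \left(z + z\right) = 3 + \left(3 + z\right) 2 z = 3 + 2 z \left(3 + z\right)$)
$Z{\left(6 \right)} j{\left(-5,-4 \right)} + 9 = \left(3 + 2 \cdot 6^{2} + 6 \cdot 6\right) \left(- 4 \left(1 - -10\right)\right) + 9 = \left(3 + 2 \cdot 36 + 36\right) \left(- 4 \left(1 + 10\right)\right) + 9 = \left(3 + 72 + 36\right) \left(\left(-4\right) 11\right) + 9 = 111 \left(-44\right) + 9 = -4884 + 9 = -4875$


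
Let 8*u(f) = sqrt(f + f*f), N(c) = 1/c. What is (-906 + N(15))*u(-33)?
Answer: -13589*sqrt(66)/30 ≈ -3679.9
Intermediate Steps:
u(f) = sqrt(f + f**2)/8 (u(f) = sqrt(f + f*f)/8 = sqrt(f + f**2)/8)
(-906 + N(15))*u(-33) = (-906 + 1/15)*(sqrt(-33*(1 - 33))/8) = (-906 + 1/15)*(sqrt(-33*(-32))/8) = -13589*sqrt(1056)/120 = -13589*4*sqrt(66)/120 = -13589*sqrt(66)/30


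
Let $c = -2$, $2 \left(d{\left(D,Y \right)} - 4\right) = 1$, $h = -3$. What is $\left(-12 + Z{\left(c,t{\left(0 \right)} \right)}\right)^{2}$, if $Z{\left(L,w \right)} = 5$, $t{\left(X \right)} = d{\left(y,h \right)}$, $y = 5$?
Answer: $49$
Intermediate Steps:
$d{\left(D,Y \right)} = \frac{9}{2}$ ($d{\left(D,Y \right)} = 4 + \frac{1}{2} \cdot 1 = 4 + \frac{1}{2} = \frac{9}{2}$)
$t{\left(X \right)} = \frac{9}{2}$
$\left(-12 + Z{\left(c,t{\left(0 \right)} \right)}\right)^{2} = \left(-12 + 5\right)^{2} = \left(-7\right)^{2} = 49$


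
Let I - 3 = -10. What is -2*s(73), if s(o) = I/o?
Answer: 14/73 ≈ 0.19178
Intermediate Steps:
I = -7 (I = 3 - 10 = -7)
s(o) = -7/o
-2*s(73) = -(-14)/73 = -2*(-7/73) = 14/73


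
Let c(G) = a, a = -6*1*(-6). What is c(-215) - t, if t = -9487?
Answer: 9523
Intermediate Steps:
a = 36 (a = -6*(-6) = 36)
c(G) = 36
c(-215) - t = 36 - 1*(-9487) = 36 + 9487 = 9523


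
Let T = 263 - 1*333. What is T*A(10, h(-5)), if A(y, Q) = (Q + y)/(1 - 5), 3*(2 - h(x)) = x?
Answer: 1435/6 ≈ 239.17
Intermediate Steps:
h(x) = 2 - x/3
T = -70 (T = 263 - 333 = -70)
A(y, Q) = -Q/4 - y/4 (A(y, Q) = (Q + y)/(-4) = (Q + y)*(-¼) = -Q/4 - y/4)
T*A(10, h(-5)) = -70*(-(2 - ⅓*(-5))/4 - ¼*10) = -70*(-(2 + 5/3)/4 - 5/2) = -70*(-¼*11/3 - 5/2) = -70*(-11/12 - 5/2) = -70*(-41/12) = 1435/6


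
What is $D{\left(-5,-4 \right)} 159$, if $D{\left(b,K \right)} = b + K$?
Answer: $-1431$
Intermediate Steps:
$D{\left(b,K \right)} = K + b$
$D{\left(-5,-4 \right)} 159 = \left(-4 - 5\right) 159 = \left(-9\right) 159 = -1431$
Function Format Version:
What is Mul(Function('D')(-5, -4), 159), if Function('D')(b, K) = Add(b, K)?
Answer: -1431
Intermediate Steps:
Function('D')(b, K) = Add(K, b)
Mul(Function('D')(-5, -4), 159) = Mul(Add(-4, -5), 159) = Mul(-9, 159) = -1431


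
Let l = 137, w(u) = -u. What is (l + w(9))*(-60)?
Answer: -7680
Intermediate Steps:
(l + w(9))*(-60) = (137 - 1*9)*(-60) = (137 - 9)*(-60) = 128*(-60) = -7680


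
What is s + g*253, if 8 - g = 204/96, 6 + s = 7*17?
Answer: 12795/8 ≈ 1599.4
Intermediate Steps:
s = 113 (s = -6 + 7*17 = -6 + 119 = 113)
g = 47/8 (g = 8 - 204/96 = 8 - 1*17/8 = 8 - 17/8 = 47/8 ≈ 5.8750)
s + g*253 = 113 + (47/8)*253 = 113 + 11891/8 = 12795/8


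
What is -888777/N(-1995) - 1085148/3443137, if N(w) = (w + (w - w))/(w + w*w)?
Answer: 6102000859972158/3443137 ≈ 1.7722e+9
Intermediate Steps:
N(w) = w/(w + w²) (N(w) = (w + 0)/(w + w²) = w/(w + w²))
-888777/N(-1995) - 1085148/3443137 = -888777/(1/(1 - 1995)) - 1085148/3443137 = -888777/(1/(-1994)) - 1085148*1/3443137 = -888777/(-1/1994) - 1085148/3443137 = -888777*(-1994) - 1085148/3443137 = 1772221338 - 1085148/3443137 = 6102000859972158/3443137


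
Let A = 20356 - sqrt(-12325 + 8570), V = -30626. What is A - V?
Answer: 50982 - I*sqrt(3755) ≈ 50982.0 - 61.278*I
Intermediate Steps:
A = 20356 - I*sqrt(3755) (A = 20356 - sqrt(-3755) = 20356 - I*sqrt(3755) ≈ 20356.0 - 61.278*I)
A - V = (20356 - I*sqrt(3755)) - 1*(-30626) = (20356 - I*sqrt(3755)) + 30626 = 50982 - I*sqrt(3755)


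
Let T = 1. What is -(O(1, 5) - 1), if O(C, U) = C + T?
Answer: -1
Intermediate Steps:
O(C, U) = 1 + C (O(C, U) = C + 1 = 1 + C)
-(O(1, 5) - 1) = -((1 + 1) - 1) = -(2 - 1) = -1*1 = -1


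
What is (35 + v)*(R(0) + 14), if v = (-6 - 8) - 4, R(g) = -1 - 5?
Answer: 136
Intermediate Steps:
R(g) = -6
v = -18 (v = -14 - 4 = -18)
(35 + v)*(R(0) + 14) = (35 - 18)*(-6 + 14) = 17*8 = 136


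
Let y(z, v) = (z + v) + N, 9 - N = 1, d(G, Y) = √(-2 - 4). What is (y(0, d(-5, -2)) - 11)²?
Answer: (3 - I*√6)² ≈ 3.0 - 14.697*I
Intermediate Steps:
d(G, Y) = I*√6 (d(G, Y) = √(-6) = I*√6)
N = 8 (N = 9 - 1*1 = 9 - 1 = 8)
y(z, v) = 8 + v + z (y(z, v) = (z + v) + 8 = (v + z) + 8 = 8 + v + z)
(y(0, d(-5, -2)) - 11)² = ((8 + I*√6 + 0) - 11)² = ((8 + I*√6) - 11)² = (-3 + I*√6)²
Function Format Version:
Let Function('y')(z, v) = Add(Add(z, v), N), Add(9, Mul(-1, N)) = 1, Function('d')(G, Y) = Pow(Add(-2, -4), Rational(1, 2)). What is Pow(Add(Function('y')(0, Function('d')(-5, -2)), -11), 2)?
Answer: Pow(Add(3, Mul(-1, I, Pow(6, Rational(1, 2)))), 2) ≈ Add(3.0000, Mul(-14.697, I))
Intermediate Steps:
Function('d')(G, Y) = Mul(I, Pow(6, Rational(1, 2))) (Function('d')(G, Y) = Pow(-6, Rational(1, 2)) = Mul(I, Pow(6, Rational(1, 2))))
N = 8 (N = Add(9, Mul(-1, 1)) = Add(9, -1) = 8)
Function('y')(z, v) = Add(8, v, z) (Function('y')(z, v) = Add(Add(z, v), 8) = Add(Add(v, z), 8) = Add(8, v, z))
Pow(Add(Function('y')(0, Function('d')(-5, -2)), -11), 2) = Pow(Add(Add(8, Mul(I, Pow(6, Rational(1, 2))), 0), -11), 2) = Pow(Add(Add(8, Mul(I, Pow(6, Rational(1, 2)))), -11), 2) = Pow(Add(-3, Mul(I, Pow(6, Rational(1, 2)))), 2)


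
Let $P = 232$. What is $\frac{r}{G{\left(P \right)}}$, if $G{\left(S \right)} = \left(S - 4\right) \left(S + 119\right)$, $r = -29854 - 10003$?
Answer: $- \frac{39857}{80028} \approx -0.49804$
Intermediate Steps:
$r = -39857$
$G{\left(S \right)} = \left(-4 + S\right) \left(119 + S\right)$
$\frac{r}{G{\left(P \right)}} = - \frac{39857}{-476 + 232^{2} + 115 \cdot 232} = - \frac{39857}{-476 + 53824 + 26680} = - \frac{39857}{80028}$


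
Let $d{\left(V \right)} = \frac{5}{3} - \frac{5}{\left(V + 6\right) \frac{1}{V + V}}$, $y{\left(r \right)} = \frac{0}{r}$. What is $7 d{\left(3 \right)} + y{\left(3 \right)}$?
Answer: $- \frac{35}{3} \approx -11.667$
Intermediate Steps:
$y{\left(r \right)} = 0$
$d{\left(V \right)} = \frac{5}{3} - \frac{10 V}{6 + V}$ ($d{\left(V \right)} = 5 \cdot \frac{1}{3} - \frac{5}{\left(6 + V\right) \frac{1}{2 V}} = \frac{5}{3} - \frac{5}{\left(6 + V\right) \frac{1}{2 V}} = \frac{5}{3} - \frac{5}{\frac{1}{2} \frac{1}{V} \left(6 + V\right)} = \frac{5}{3} - 5 \frac{2 V}{6 + V} = \frac{5}{3} - \frac{10 V}{6 + V}$)
$7 d{\left(3 \right)} + y{\left(3 \right)} = 7 \frac{5 \left(6 - 15\right)}{3 \left(6 + 3\right)} + 0 = 7 \frac{5 \left(6 - 15\right)}{3 \cdot 9} + 0 = 7 \cdot \frac{5}{3} \cdot \frac{1}{9} \left(-9\right) + 0 = 7 \left(- \frac{5}{3}\right) + 0 = - \frac{35}{3} + 0 = - \frac{35}{3}$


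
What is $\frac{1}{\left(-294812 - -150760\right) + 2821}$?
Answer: $- \frac{1}{141231} \approx -7.0806 \cdot 10^{-6}$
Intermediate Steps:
$\frac{1}{\left(-294812 - -150760\right) + 2821} = \frac{1}{\left(-294812 + 150760\right) + 2821} = \frac{1}{-144052 + 2821} = \frac{1}{-141231} = - \frac{1}{141231}$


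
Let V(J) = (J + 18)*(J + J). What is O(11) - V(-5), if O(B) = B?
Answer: 141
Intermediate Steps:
V(J) = 2*J*(18 + J) (V(J) = (18 + J)*(2*J) = 2*J*(18 + J))
O(11) - V(-5) = 11 - 2*(-5)*(18 - 5) = 11 - 2*(-5)*13 = 11 - 1*(-130) = 11 + 130 = 141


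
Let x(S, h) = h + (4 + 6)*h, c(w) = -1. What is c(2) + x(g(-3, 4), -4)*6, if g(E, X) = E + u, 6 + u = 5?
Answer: -265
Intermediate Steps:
u = -1 (u = -6 + 5 = -1)
g(E, X) = -1 + E (g(E, X) = E - 1 = -1 + E)
x(S, h) = 11*h (x(S, h) = h + 10*h = 11*h)
c(2) + x(g(-3, 4), -4)*6 = -1 + (11*(-4))*6 = -1 - 44*6 = -1 - 264 = -265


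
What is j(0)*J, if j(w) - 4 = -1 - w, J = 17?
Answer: 51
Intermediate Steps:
j(w) = 3 - w (j(w) = 4 + (-1 - w) = 3 - w)
j(0)*J = (3 - 1*0)*17 = (3 + 0)*17 = 3*17 = 51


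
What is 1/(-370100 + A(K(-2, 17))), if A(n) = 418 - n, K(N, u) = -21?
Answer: -1/369661 ≈ -2.7052e-6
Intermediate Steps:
1/(-370100 + A(K(-2, 17))) = 1/(-370100 + (418 - 1*(-21))) = 1/(-370100 + (418 + 21)) = 1/(-370100 + 439) = 1/(-369661) = -1/369661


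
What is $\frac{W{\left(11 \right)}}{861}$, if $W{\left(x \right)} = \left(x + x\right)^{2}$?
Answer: $\frac{484}{861} \approx 0.56214$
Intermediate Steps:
$W{\left(x \right)} = 4 x^{2}$ ($W{\left(x \right)} = \left(2 x\right)^{2} = 4 x^{2}$)
$\frac{W{\left(11 \right)}}{861} = \frac{4 \cdot 11^{2}}{861} = 4 \cdot 121 \cdot \frac{1}{861} = 484 \cdot \frac{1}{861} = \frac{484}{861}$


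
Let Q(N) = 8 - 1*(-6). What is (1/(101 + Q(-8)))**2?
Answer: 1/13225 ≈ 7.5614e-5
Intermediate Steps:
Q(N) = 14 (Q(N) = 8 + 6 = 14)
(1/(101 + Q(-8)))**2 = (1/(101 + 14))**2 = (1/115)**2 = 1/13225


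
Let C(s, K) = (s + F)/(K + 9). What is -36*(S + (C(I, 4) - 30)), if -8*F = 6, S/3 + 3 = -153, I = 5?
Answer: 232911/13 ≈ 17916.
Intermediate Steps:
S = -468 (S = -9 + 3*(-153) = -9 - 459 = -468)
F = -¾ (F = -⅛*6 = -¾ ≈ -0.75000)
C(s, K) = (-¾ + s)/(9 + K) (C(s, K) = (s - ¾)/(K + 9) = (-¾ + s)/(9 + K))
-36*(S + (C(I, 4) - 30)) = -36*(-468 + ((-¾ + 5)/(9 + 4) - 30)) = -36*(-468 + ((17/4)/13 - 30)) = -36*(-468 + ((1/13)*(17/4) - 30)) = -36*(-468 + (17/52 - 30)) = -36*(-468 - 1543/52) = -36*(-25879/52) = 232911/13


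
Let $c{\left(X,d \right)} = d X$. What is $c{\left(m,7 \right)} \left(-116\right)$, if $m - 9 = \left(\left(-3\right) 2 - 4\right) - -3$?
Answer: $-1624$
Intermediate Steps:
$m = 2$ ($m = 9 - 7 = 2$)
$c{\left(X,d \right)} = X d$
$c{\left(m,7 \right)} \left(-116\right) = 2 \cdot 7 \left(-116\right) = 14 \left(-116\right) = -1624$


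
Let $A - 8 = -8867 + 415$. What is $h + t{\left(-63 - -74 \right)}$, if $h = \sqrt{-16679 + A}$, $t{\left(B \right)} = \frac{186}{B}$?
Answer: $\frac{186}{11} + i \sqrt{25123} \approx 16.909 + 158.5 i$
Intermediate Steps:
$A = -8444$ ($A = 8 + \left(-8867 + 415\right) = 8 - 8452 = -8444$)
$h = i \sqrt{25123}$ ($h = \sqrt{-16679 - 8444} = \sqrt{-25123} = i \sqrt{25123} \approx 158.5 i$)
$h + t{\left(-63 - -74 \right)} = i \sqrt{25123} + \frac{186}{-63 - -74} = i \sqrt{25123} + \frac{186}{-63 + 74} = i \sqrt{25123} + \frac{186}{11} = \frac{186}{11} + i \sqrt{25123}$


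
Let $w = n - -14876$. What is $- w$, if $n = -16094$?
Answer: $1218$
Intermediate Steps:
$w = -1218$ ($w = -16094 - -14876 = -16094 + 14876 = -1218$)
$- w = \left(-1\right) \left(-1218\right) = 1218$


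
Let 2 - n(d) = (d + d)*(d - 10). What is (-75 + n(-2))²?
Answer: 14641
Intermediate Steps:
n(d) = 2 - 2*d*(-10 + d) (n(d) = 2 - (d + d)*(d - 10) = 2 - 2*d*(-10 + d))
(-75 + n(-2))² = (-75 + (2 - 2*(-2)² + 20*(-2)))² = (-75 + (2 - 2*4 - 40))² = (-75 + (2 - 8 - 40))² = (-75 - 46)² = (-121)² = 14641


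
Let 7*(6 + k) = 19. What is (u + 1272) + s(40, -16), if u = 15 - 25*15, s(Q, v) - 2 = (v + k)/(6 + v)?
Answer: 12823/14 ≈ 915.93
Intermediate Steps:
k = -23/7 (k = -6 + (1/7)*19 = -6 + 19/7 = -23/7 ≈ -3.2857)
s(Q, v) = 2 + (-23/7 + v)/(6 + v) (s(Q, v) = 2 + (v - 23/7)/(6 + v) = 2 + (-23/7 + v)/(6 + v))
u = -360 (u = 15 - 375 = -360)
(u + 1272) + s(40, -16) = (-360 + 1272) + (61 + 21*(-16))/(7*(6 - 16)) = 912 + (1/7)*(61 - 336)/(-10) = 912 + (1/7)*(-1/10)*(-275) = 912 + 55/14 = 12823/14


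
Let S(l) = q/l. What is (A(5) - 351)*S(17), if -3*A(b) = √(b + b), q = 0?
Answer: 0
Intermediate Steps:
S(l) = 0 (S(l) = 0/l = 0)
A(b) = -√2*√b/3 (A(b) = -√(b + b)/3 = -√2*√b/3)
(A(5) - 351)*S(17) = (-√2*√5/3 - 351)*0 = (-√10/3 - 351)*0 = (-351 - √10/3)*0 = 0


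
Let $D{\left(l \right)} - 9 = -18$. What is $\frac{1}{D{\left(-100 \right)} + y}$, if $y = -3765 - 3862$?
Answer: $- \frac{1}{7636} \approx -0.00013096$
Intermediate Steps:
$y = -7627$
$D{\left(l \right)} = -9$ ($D{\left(l \right)} = 9 - 18 = -9$)
$\frac{1}{D{\left(-100 \right)} + y} = \frac{1}{-9 - 7627} = \frac{1}{-7636} = - \frac{1}{7636}$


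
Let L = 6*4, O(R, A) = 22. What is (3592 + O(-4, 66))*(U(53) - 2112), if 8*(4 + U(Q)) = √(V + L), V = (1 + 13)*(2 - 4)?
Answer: -7647224 + 1807*I/2 ≈ -7.6472e+6 + 903.5*I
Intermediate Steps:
L = 24
V = -28 (V = 14*(-2) = -28)
U(Q) = -4 + I/4 (U(Q) = -4 + √(-28 + 24)/8 = -4 + √(-4)/8 = -4 + (2*I)/8 = -4 + I/4)
(3592 + O(-4, 66))*(U(53) - 2112) = (3592 + 22)*((-4 + I/4) - 2112) = 3614*(-2116 + I/4) = -7647224 + 1807*I/2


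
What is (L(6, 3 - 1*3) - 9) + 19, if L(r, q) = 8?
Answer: 18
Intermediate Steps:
(L(6, 3 - 1*3) - 9) + 19 = (8 - 9) + 19 = -1 + 19 = 18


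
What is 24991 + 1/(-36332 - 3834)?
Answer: 1003788505/40166 ≈ 24991.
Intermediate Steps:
24991 + 1/(-36332 - 3834) = 24991 + 1/(-40166) = 24991 - 1/40166 = 1003788505/40166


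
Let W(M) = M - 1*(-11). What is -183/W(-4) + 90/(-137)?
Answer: -25701/959 ≈ -26.800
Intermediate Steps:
W(M) = 11 + M (W(M) = M + 11 = 11 + M)
-183/W(-4) + 90/(-137) = -183/(11 - 4) + 90/(-137) = -183/7 + 90*(-1/137) = -183*⅐ - 90/137 = -183/7 - 90/137 = -25701/959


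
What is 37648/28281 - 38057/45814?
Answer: 648515455/1295665734 ≈ 0.50053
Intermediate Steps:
37648/28281 - 38057/45814 = 648515455/1295665734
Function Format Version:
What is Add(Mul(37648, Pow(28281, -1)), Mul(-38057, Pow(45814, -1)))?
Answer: Rational(648515455, 1295665734) ≈ 0.50053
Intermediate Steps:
Add(Mul(37648, Pow(28281, -1)), Mul(-38057, Pow(45814, -1))) = Add(Mul(37648, Rational(1, 28281)), Mul(-38057, Rational(1, 45814))) = Add(Rational(37648, 28281), Rational(-38057, 45814)) = Rational(648515455, 1295665734)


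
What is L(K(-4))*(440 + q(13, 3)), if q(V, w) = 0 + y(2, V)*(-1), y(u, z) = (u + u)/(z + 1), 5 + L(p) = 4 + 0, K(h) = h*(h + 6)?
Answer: -3078/7 ≈ -439.71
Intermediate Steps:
K(h) = h*(6 + h)
L(p) = -1 (L(p) = -5 + (4 + 0) = -5 + 4 = -1)
y(u, z) = 2*u/(1 + z) (y(u, z) = (2*u)/(1 + z) = 2*u/(1 + z))
q(V, w) = -4/(1 + V) (q(V, w) = 0 + (2*2/(1 + V))*(-1) = 0 + (4/(1 + V))*(-1) = 0 - 4/(1 + V) = -4/(1 + V))
L(K(-4))*(440 + q(13, 3)) = -(440 - 4/(1 + 13)) = -(440 - 4/14) = -(440 - 4*1/14) = -(440 - 2/7) = -1*3078/7 = -3078/7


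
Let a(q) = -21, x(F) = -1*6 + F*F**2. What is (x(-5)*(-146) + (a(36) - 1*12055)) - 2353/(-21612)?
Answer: 152366953/21612 ≈ 7050.1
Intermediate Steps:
x(F) = -6 + F**3
(x(-5)*(-146) + (a(36) - 1*12055)) - 2353/(-21612) = ((-6 + (-5)**3)*(-146) + (-21 - 1*12055)) - 2353/(-21612) = ((-6 - 125)*(-146) + (-21 - 12055)) - 2353*(-1/21612) = (-131*(-146) - 12076) + 2353/21612 = (19126 - 12076) + 2353/21612 = 7050 + 2353/21612 = 152366953/21612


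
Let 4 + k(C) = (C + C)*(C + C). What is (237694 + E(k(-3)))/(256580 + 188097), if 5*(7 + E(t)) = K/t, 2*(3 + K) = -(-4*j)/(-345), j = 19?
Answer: 13120321327/24546170400 ≈ 0.53452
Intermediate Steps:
K = -1073/345 (K = -3 + (-(-4*19)/(-345))/2 = -3 + (-(-76)*(-1)/345)/2 = -3 + (-1*76/345)/2 = -3 + (½)*(-76/345) = -3 - 38/345 = -1073/345 ≈ -3.1101)
k(C) = -4 + 4*C² (k(C) = -4 + (C + C)*(C + C) = -4 + (2*C)*(2*C) = -4 + 4*C²)
E(t) = -7 - 1073/(1725*t) (E(t) = -7 + (-1073/(345*t))/5 = -7 - 1073/(1725*t))
(237694 + E(k(-3)))/(256580 + 188097) = (237694 + (-7 - 1073/(1725*(-4 + 4*(-3)²))))/(256580 + 188097) = (237694 + (-7 - 1073/(1725*(-4 + 4*9))))/444677 = (237694 + (-7 - 1073/(1725*(-4 + 36))))*(1/444677) = (237694 + (-7 - 1073/1725/32))*(1/444677) = (237694 + (-7 - 1073/1725*1/32))*(1/444677) = (237694 + (-7 - 1073/55200))*(1/444677) = (237694 - 387473/55200)*(1/444677) = (13120321327/55200)*(1/444677) = 13120321327/24546170400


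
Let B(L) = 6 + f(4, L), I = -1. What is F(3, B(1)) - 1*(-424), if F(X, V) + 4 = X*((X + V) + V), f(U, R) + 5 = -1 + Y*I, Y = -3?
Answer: 447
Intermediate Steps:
f(U, R) = -3 (f(U, R) = -5 + (-1 - 3*(-1)) = -5 + (-1 + 3) = -5 + 2 = -3)
B(L) = 3 (B(L) = 6 - 3 = 3)
F(X, V) = -4 + X*(X + 2*V) (F(X, V) = -4 + X*((X + V) + V) = -4 + X*((V + X) + V) = -4 + X*(X + 2*V))
F(3, B(1)) - 1*(-424) = (-4 + 3² + 2*3*3) - 1*(-424) = (-4 + 9 + 18) + 424 = 23 + 424 = 447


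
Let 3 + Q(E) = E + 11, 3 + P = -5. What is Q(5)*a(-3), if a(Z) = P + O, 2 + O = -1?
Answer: -143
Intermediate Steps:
O = -3 (O = -2 - 1 = -3)
P = -8 (P = -3 - 5 = -8)
Q(E) = 8 + E (Q(E) = -3 + (E + 11) = -3 + (11 + E) = 8 + E)
a(Z) = -11 (a(Z) = -8 - 3 = -11)
Q(5)*a(-3) = (8 + 5)*(-11) = 13*(-11) = -143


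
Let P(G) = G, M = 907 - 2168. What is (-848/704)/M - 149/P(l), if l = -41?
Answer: 8269289/2274844 ≈ 3.6351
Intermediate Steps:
M = -1261
(-848/704)/M - 149/P(l) = -848/704/(-1261) - 149/(-41) = -848*1/704*(-1/1261) - 149*(-1/41) = -53/44*(-1/1261) + 149/41 = 53/55484 + 149/41 = 8269289/2274844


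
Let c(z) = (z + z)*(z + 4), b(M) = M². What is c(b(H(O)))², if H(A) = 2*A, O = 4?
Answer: 75759616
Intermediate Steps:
c(z) = 2*z*(4 + z) (c(z) = (2*z)*(4 + z) = 2*z*(4 + z))
c(b(H(O)))² = (2*(2*4)²*(4 + (2*4)²))² = (2*8²*(4 + 8²))² = (2*64*(4 + 64))² = (2*64*68)² = 8704² = 75759616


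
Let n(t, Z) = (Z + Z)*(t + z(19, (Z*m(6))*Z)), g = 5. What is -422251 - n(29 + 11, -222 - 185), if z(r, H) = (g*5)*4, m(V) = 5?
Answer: -308291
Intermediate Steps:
z(r, H) = 100 (z(r, H) = (5*5)*4 = 25*4 = 100)
n(t, Z) = 2*Z*(100 + t) (n(t, Z) = (Z + Z)*(t + 100) = (2*Z)*(100 + t) = 2*Z*(100 + t))
-422251 - n(29 + 11, -222 - 185) = -422251 - 2*(-222 - 185)*(100 + (29 + 11)) = -422251 - 2*(-407)*(100 + 40) = -422251 - 2*(-407)*140 = -422251 - 1*(-113960) = -422251 + 113960 = -308291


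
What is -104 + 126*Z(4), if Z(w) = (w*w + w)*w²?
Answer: 40216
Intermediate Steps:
Z(w) = w²*(w + w²) (Z(w) = (w² + w)*w² = (w + w²)*w² = w²*(w + w²))
-104 + 126*Z(4) = -104 + 126*(4³*(1 + 4)) = -104 + 126*(64*5) = -104 + 126*320 = -104 + 40320 = 40216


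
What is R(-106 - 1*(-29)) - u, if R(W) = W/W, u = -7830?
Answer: 7831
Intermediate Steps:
R(W) = 1
R(-106 - 1*(-29)) - u = 1 - 1*(-7830) = 1 + 7830 = 7831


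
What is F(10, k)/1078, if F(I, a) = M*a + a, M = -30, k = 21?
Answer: -87/154 ≈ -0.56493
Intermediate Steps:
F(I, a) = -29*a (F(I, a) = -30*a + a = -29*a)
F(10, k)/1078 = -29*21/1078 = -609*1/1078 = -87/154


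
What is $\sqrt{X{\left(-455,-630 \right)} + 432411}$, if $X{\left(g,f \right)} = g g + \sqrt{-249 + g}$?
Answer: $2 \sqrt{159859 + 2 i \sqrt{11}} \approx 799.65 + 0.01659 i$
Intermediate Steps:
$X{\left(g,f \right)} = g^{2} + \sqrt{-249 + g}$
$\sqrt{X{\left(-455,-630 \right)} + 432411} = \sqrt{\left(\left(-455\right)^{2} + \sqrt{-249 - 455}\right) + 432411} = \sqrt{\left(207025 + \sqrt{-704}\right) + 432411} = \sqrt{\left(207025 + 8 i \sqrt{11}\right) + 432411} = \sqrt{639436 + 8 i \sqrt{11}}$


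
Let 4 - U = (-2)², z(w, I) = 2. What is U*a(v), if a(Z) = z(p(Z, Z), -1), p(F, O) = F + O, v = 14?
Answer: 0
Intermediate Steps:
U = 0 (U = 4 - 1*(-2)² = 4 - 1*4 = 4 - 4 = 0)
a(Z) = 2
U*a(v) = 0*2 = 0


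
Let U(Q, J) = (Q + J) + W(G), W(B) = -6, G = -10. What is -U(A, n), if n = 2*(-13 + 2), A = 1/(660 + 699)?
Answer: 38051/1359 ≈ 27.999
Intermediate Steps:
A = 1/1359 ≈ 0.00073584
n = -22 (n = 2*(-11) = -22)
U(Q, J) = -6 + J + Q (U(Q, J) = (Q + J) - 6 = (J + Q) - 6 = -6 + J + Q)
-U(A, n) = -(-6 - 22 + 1/1359) = -1*(-38051/1359) = 38051/1359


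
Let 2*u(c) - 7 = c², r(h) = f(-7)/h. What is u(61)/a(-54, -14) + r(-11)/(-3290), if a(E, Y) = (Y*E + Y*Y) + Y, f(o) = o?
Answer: 4817971/2424730 ≈ 1.9870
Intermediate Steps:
a(E, Y) = Y + Y² + E*Y (a(E, Y) = (E*Y + Y²) + Y = (Y² + E*Y) + Y = Y + Y² + E*Y)
r(h) = -7/h
u(c) = 7/2 + c²/2
u(61)/a(-54, -14) + r(-11)/(-3290) = (7/2 + (½)*61²)/((-14*(1 - 54 - 14))) - 7/(-11)/(-3290) = (7/2 + (½)*3721)/((-14*(-67))) - 7*(-1/11)*(-1/3290) = (7/2 + 3721/2)/938 + (7/11)*(-1/3290) = 1864*(1/938) - 1/5170 = 932/469 - 1/5170 = 4817971/2424730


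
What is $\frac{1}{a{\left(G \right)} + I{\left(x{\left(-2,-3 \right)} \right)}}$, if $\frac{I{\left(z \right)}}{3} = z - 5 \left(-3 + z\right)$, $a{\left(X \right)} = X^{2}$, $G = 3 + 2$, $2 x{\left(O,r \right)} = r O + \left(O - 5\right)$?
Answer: $\frac{1}{76} \approx 0.013158$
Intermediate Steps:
$x{\left(O,r \right)} = - \frac{5}{2} + \frac{O}{2} + \frac{O r}{2}$ ($x{\left(O,r \right)} = \frac{r O + \left(O - 5\right)}{2} = \frac{O r + \left(-5 + O\right)}{2} = \frac{-5 + O + O r}{2} = - \frac{5}{2} + \frac{O}{2} + \frac{O r}{2}$)
$G = 5$
$I{\left(z \right)} = 45 - 12 z$ ($I{\left(z \right)} = 3 \left(z - 5 \left(-3 + z\right)\right) = 3 \left(z - \left(-15 + 5 z\right)\right) = 3 \left(15 - 4 z\right) = 45 - 12 z$)
$\frac{1}{a{\left(G \right)} + I{\left(x{\left(-2,-3 \right)} \right)}} = \frac{1}{5^{2} + \left(45 - 12 \left(- \frac{5}{2} + \frac{1}{2} \left(-2\right) + \frac{1}{2} \left(-2\right) \left(-3\right)\right)\right)} = \frac{1}{25 + \left(45 - 12 \left(- \frac{5}{2} - 1 + 3\right)\right)} = \frac{1}{25 + \left(45 - -6\right)} = \frac{1}{25 + \left(45 + 6\right)} = \frac{1}{25 + 51} = \frac{1}{76}$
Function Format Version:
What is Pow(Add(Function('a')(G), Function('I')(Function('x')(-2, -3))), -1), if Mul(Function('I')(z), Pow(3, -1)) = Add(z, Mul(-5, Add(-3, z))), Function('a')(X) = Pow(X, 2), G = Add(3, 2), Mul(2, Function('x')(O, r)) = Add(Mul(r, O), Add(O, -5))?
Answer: Rational(1, 76) ≈ 0.013158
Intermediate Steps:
Function('x')(O, r) = Add(Rational(-5, 2), Mul(Rational(1, 2), O), Mul(Rational(1, 2), O, r)) (Function('x')(O, r) = Mul(Rational(1, 2), Add(Mul(r, O), Add(O, -5))) = Mul(Rational(1, 2), Add(Mul(O, r), Add(-5, O))) = Mul(Rational(1, 2), Add(-5, O, Mul(O, r))) = Add(Rational(-5, 2), Mul(Rational(1, 2), O), Mul(Rational(1, 2), O, r)))
G = 5
Function('I')(z) = Add(45, Mul(-12, z)) (Function('I')(z) = Mul(3, Add(z, Mul(-5, Add(-3, z)))) = Mul(3, Add(z, Add(15, Mul(-5, z)))) = Mul(3, Add(15, Mul(-4, z))) = Add(45, Mul(-12, z)))
Pow(Add(Function('a')(G), Function('I')(Function('x')(-2, -3))), -1) = Pow(Add(Pow(5, 2), Add(45, Mul(-12, Add(Rational(-5, 2), Mul(Rational(1, 2), -2), Mul(Rational(1, 2), -2, -3))))), -1) = Pow(Add(25, Add(45, Mul(-12, Add(Rational(-5, 2), -1, 3)))), -1) = Pow(Add(25, Add(45, Mul(-12, Rational(-1, 2)))), -1) = Pow(Add(25, Add(45, 6)), -1) = Pow(Add(25, 51), -1) = Pow(76, -1) = Rational(1, 76)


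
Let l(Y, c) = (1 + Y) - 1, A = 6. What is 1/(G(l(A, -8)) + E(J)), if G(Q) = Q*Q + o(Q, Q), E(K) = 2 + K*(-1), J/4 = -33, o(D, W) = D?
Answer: 1/176 ≈ 0.0056818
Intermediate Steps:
l(Y, c) = Y
J = -132 (J = 4*(-33) = -132)
E(K) = 2 - K
G(Q) = Q + Q² (G(Q) = Q*Q + Q = Q² + Q = Q + Q²)
1/(G(l(A, -8)) + E(J)) = 1/(6*(1 + 6) + (2 - 1*(-132))) = 1/(6*7 + (2 + 132)) = 1/(42 + 134) = 1/176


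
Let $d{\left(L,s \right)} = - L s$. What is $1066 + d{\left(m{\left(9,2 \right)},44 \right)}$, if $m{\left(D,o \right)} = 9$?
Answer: $670$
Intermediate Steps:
$d{\left(L,s \right)} = - L s$
$1066 + d{\left(m{\left(9,2 \right)},44 \right)} = 1066 - 9 \cdot 44 = 1066 - 396 = 670$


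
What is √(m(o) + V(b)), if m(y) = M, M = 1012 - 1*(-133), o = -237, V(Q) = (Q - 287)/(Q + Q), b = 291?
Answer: √96960327/291 ≈ 33.838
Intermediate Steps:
V(Q) = (-287 + Q)/(2*Q) (V(Q) = (-287 + Q)/((2*Q)) = (-287 + Q)*(1/(2*Q)) = (-287 + Q)/(2*Q))
M = 1145 (M = 1012 + 133 = 1145)
m(y) = 1145
√(m(o) + V(b)) = √(1145 + (½)*(-287 + 291)/291) = √(1145 + (½)*(1/291)*4) = √(1145 + 2/291) = √(333197/291) = √96960327/291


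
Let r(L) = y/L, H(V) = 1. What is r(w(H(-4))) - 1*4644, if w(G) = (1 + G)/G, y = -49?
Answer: -9337/2 ≈ -4668.5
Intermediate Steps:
w(G) = (1 + G)/G
r(L) = -49/L
r(w(H(-4))) - 1*4644 = -49/(1 + 1) - 1*4644 = -49/(1*2) - 4644 = -49/2 - 4644 = -9337/2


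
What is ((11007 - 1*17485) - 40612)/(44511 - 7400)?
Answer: -2770/2183 ≈ -1.2689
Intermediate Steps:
((11007 - 1*17485) - 40612)/(44511 - 7400) = ((11007 - 17485) - 40612)/37111 = (-6478 - 40612)*(1/37111) = -47090*1/37111 = -2770/2183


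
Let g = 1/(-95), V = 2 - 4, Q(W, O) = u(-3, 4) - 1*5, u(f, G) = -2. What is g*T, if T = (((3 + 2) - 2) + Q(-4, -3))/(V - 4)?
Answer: -2/285 ≈ -0.0070175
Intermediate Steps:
Q(W, O) = -7 (Q(W, O) = -2 - 1*5 = -2 - 5 = -7)
V = -2
g = -1/95 ≈ -0.010526
T = 2/3 (T = (((3 + 2) - 2) - 7)/(-2 - 4) = ((5 - 2) - 7)/(-6) = (3 - 7)*(-1/6) = -4*(-1/6) = 2/3 ≈ 0.66667)
g*T = -1/95*2/3 = -2/285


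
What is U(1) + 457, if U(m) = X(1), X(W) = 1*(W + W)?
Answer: 459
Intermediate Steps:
X(W) = 2*W (X(W) = 1*(2*W) = 2*W)
U(m) = 2 (U(m) = 2*1 = 2)
U(1) + 457 = 2 + 457 = 459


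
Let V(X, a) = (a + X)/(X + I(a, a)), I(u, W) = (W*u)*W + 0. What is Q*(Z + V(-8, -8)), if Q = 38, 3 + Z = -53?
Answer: -138244/65 ≈ -2126.8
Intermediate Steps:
Z = -56 (Z = -3 - 53 = -56)
I(u, W) = u*W² (I(u, W) = u*W² + 0 = u*W²)
V(X, a) = (X + a)/(X + a³) (V(X, a) = (a + X)/(X + a*a²) = (X + a)/(X + a³))
Q*(Z + V(-8, -8)) = 38*(-56 + (-8 - 8)/(-8 + (-8)³)) = 38*(-56 - 16/(-8 - 512)) = 38*(-56 - 16/(-520)) = 38*(-56 - 1/520*(-16)) = 38*(-56 + 2/65) = 38*(-3638/65) = -138244/65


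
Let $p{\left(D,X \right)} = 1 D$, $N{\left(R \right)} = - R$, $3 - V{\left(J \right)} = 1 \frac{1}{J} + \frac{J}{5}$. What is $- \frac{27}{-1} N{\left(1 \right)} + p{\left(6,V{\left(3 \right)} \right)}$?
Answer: $-21$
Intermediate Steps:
$V{\left(J \right)} = 3 - \frac{1}{J} - \frac{J}{5}$ ($V{\left(J \right)} = 3 - \left(1 \frac{1}{J} + \frac{J}{5}\right) = 3 - \left(\frac{1}{J} + J \frac{1}{5}\right) = 3 - \left(\frac{1}{J} + \frac{J}{5}\right) = 3 - \frac{1}{J} - \frac{J}{5}$)
$p{\left(D,X \right)} = D$
$- \frac{27}{-1} N{\left(1 \right)} + p{\left(6,V{\left(3 \right)} \right)} = - \frac{27}{-1} \left(\left(-1\right) 1\right) + 6 = \left(-27\right) \left(-1\right) \left(-1\right) + 6 = 27 \left(-1\right) + 6 = -27 + 6 = -21$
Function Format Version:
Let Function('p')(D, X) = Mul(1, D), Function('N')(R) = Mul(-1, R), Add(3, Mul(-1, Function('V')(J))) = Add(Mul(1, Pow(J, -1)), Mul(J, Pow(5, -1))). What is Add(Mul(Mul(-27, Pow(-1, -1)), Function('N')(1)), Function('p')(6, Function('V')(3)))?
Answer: -21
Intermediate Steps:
Function('V')(J) = Add(3, Mul(-1, Pow(J, -1)), Mul(Rational(-1, 5), J)) (Function('V')(J) = Add(3, Mul(-1, Add(Mul(1, Pow(J, -1)), Mul(J, Pow(5, -1))))) = Add(3, Mul(-1, Add(Pow(J, -1), Mul(J, Rational(1, 5))))) = Add(3, Mul(-1, Add(Pow(J, -1), Mul(Rational(1, 5), J)))) = Add(3, Add(Mul(-1, Pow(J, -1)), Mul(Rational(-1, 5), J))) = Add(3, Mul(-1, Pow(J, -1)), Mul(Rational(-1, 5), J)))
Function('p')(D, X) = D
Add(Mul(Mul(-27, Pow(-1, -1)), Function('N')(1)), Function('p')(6, Function('V')(3))) = Add(Mul(Mul(-27, Pow(-1, -1)), Mul(-1, 1)), 6) = Add(Mul(Mul(-27, -1), -1), 6) = Add(Mul(27, -1), 6) = Add(-27, 6) = -21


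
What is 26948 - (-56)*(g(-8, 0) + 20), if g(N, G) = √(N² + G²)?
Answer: 28516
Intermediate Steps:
g(N, G) = √(G² + N²)
26948 - (-56)*(g(-8, 0) + 20) = 26948 - (-56)*(√(0² + (-8)²) + 20) = 26948 - (-56)*(√(0 + 64) + 20) = 26948 - (-56)*(√64 + 20) = 26948 - (-56)*(8 + 20) = 26948 - (-56)*28 = 26948 - 1*(-1568) = 26948 + 1568 = 28516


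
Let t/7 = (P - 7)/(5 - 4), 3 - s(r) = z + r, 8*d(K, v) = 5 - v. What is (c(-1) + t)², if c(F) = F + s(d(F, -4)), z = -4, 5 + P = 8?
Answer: 34225/64 ≈ 534.77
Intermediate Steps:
P = 3 (P = -5 + 8 = 3)
d(K, v) = 5/8 - v/8 (d(K, v) = (5 - v)/8 = 5/8 - v/8)
s(r) = 7 - r (s(r) = 3 - (-4 + r) = 3 + (4 - r) = 7 - r)
c(F) = 47/8 + F (c(F) = F + (7 - (5/8 - ⅛*(-4))) = F + (7 - (5/8 + ½)) = F + (7 - 1*9/8) = F + (7 - 9/8) = F + 47/8 = 47/8 + F)
t = -28 (t = 7*((3 - 7)/(5 - 4)) = 7*(-4/1) = 7*(-4*1) = 7*(-4) = -28)
(c(-1) + t)² = ((47/8 - 1) - 28)² = (39/8 - 28)² = (-185/8)² = 34225/64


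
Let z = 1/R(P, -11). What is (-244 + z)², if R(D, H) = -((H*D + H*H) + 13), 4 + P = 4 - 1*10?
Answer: 3544654369/59536 ≈ 59538.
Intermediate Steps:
P = -10 (P = -4 + (4 - 1*10) = -4 + (4 - 10) = -4 - 6 = -10)
R(D, H) = -13 - H² - D*H (R(D, H) = -((D*H + H²) + 13) = -((H² + D*H) + 13) = -(13 + H² + D*H) = -13 - H² - D*H)
z = -1/244 (z = 1/(-13 - 1*(-11)² - 1*(-10)*(-11)) = 1/(-13 - 1*121 - 110) = 1/(-13 - 121 - 110) = 1/(-244) = -1/244 ≈ -0.0040984)
(-244 + z)² = (-244 - 1/244)² = (-59537/244)² = 3544654369/59536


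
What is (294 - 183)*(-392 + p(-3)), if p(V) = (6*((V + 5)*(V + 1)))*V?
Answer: -35520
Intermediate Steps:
p(V) = 6*V*(1 + V)*(5 + V) (p(V) = (6*((5 + V)*(1 + V)))*V = (6*((1 + V)*(5 + V)))*V = (6*(1 + V)*(5 + V))*V = 6*V*(1 + V)*(5 + V))
(294 - 183)*(-392 + p(-3)) = (294 - 183)*(-392 + 6*(-3)*(5 + (-3)**2 + 6*(-3))) = 111*(-392 + 6*(-3)*(5 + 9 - 18)) = 111*(-392 + 6*(-3)*(-4)) = 111*(-392 + 72) = 111*(-320) = -35520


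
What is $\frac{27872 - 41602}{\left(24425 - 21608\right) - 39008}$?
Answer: $\frac{13730}{36191} \approx 0.37938$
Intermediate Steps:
$\frac{27872 - 41602}{\left(24425 - 21608\right) - 39008} = - \frac{13730}{2817 - 39008} = - \frac{13730}{-36191} = \left(-13730\right) \left(- \frac{1}{36191}\right) = \frac{13730}{36191}$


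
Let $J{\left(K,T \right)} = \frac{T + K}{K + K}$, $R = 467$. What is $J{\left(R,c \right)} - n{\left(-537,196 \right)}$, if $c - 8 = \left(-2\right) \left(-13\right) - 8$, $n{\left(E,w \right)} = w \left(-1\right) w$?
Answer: $\frac{35881037}{934} \approx 38417.0$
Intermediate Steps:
$n{\left(E,w \right)} = - w^{2}$ ($n{\left(E,w \right)} = - w w = - w^{2}$)
$c = 26$ ($c = 8 - -18 = 8 + \left(26 - 8\right) = 8 + 18 = 26$)
$J{\left(K,T \right)} = \frac{K + T}{2 K}$
$J{\left(R,c \right)} - n{\left(-537,196 \right)} = \frac{467 + 26}{2 \cdot 467} - - 196^{2} = \frac{1}{2} \cdot \frac{1}{467} \cdot 493 - \left(-1\right) 38416 = \frac{493}{934} - -38416 = \frac{493}{934} + 38416 = \frac{35881037}{934}$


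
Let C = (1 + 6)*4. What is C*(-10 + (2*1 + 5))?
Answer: -84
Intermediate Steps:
C = 28 (C = 7*4 = 28)
C*(-10 + (2*1 + 5)) = 28*(-10 + (2*1 + 5)) = 28*(-10 + (2 + 5)) = 28*(-10 + 7) = 28*(-3) = -84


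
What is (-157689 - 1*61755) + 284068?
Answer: 64624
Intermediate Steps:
(-157689 - 1*61755) + 284068 = (-157689 - 61755) + 284068 = -219444 + 284068 = 64624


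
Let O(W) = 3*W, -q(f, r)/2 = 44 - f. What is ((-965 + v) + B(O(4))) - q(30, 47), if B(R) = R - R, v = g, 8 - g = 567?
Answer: -1496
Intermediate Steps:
q(f, r) = -88 + 2*f (q(f, r) = -2*(44 - f) = -88 + 2*f)
g = -559 (g = 8 - 1*567 = 8 - 567 = -559)
v = -559
B(R) = 0
((-965 + v) + B(O(4))) - q(30, 47) = ((-965 - 559) + 0) - (-88 + 2*30) = (-1524 + 0) - (-88 + 60) = -1524 - 1*(-28) = -1524 + 28 = -1496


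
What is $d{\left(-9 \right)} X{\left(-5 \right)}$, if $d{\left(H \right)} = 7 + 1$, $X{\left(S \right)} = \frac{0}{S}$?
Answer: $0$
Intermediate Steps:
$X{\left(S \right)} = 0$
$d{\left(H \right)} = 8$
$d{\left(-9 \right)} X{\left(-5 \right)} = 8 \cdot 0 = 0$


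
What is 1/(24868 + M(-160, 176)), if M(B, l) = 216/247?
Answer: 247/6142612 ≈ 4.0211e-5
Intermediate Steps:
M(B, l) = 216/247 (M(B, l) = 216*(1/247) = 216/247)
1/(24868 + M(-160, 176)) = 1/(24868 + 216/247) = 1/(6142612/247) = 247/6142612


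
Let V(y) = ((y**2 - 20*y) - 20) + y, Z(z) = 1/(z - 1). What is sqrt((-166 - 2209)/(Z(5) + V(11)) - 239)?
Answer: I*sqrt(40302379)/431 ≈ 14.73*I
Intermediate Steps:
Z(z) = 1/(-1 + z)
V(y) = -20 + y**2 - 19*y (V(y) = (-20 + y**2 - 20*y) + y = -20 + y**2 - 19*y)
sqrt((-166 - 2209)/(Z(5) + V(11)) - 239) = sqrt((-166 - 2209)/(1/(-1 + 5) + (-20 + 11**2 - 19*11)) - 239) = sqrt(-2375/(1/4 + (-20 + 121 - 209)) - 239) = sqrt(-2375/(1/4 - 108) - 239) = sqrt(-2375/(-431/4) - 239) = sqrt(-2375*(-4/431) - 239) = sqrt(9500/431 - 239) = sqrt(-93509/431) = I*sqrt(40302379)/431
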